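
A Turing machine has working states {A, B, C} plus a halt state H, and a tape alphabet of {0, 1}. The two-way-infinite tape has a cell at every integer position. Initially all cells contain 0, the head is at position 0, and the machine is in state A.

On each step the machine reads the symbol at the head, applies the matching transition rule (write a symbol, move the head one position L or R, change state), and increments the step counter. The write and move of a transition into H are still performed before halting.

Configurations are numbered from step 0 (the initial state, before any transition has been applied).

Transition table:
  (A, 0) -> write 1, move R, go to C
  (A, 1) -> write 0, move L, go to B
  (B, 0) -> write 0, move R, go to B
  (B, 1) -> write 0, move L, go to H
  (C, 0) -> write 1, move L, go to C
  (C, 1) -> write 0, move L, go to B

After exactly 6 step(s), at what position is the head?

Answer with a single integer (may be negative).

Step 1: in state A at pos 0, read 0 -> (A,0)->write 1,move R,goto C. Now: state=C, head=1, tape[-1..2]=0100 (head:   ^)
Step 2: in state C at pos 1, read 0 -> (C,0)->write 1,move L,goto C. Now: state=C, head=0, tape[-1..2]=0110 (head:  ^)
Step 3: in state C at pos 0, read 1 -> (C,1)->write 0,move L,goto B. Now: state=B, head=-1, tape[-2..2]=00010 (head:  ^)
Step 4: in state B at pos -1, read 0 -> (B,0)->write 0,move R,goto B. Now: state=B, head=0, tape[-2..2]=00010 (head:   ^)
Step 5: in state B at pos 0, read 0 -> (B,0)->write 0,move R,goto B. Now: state=B, head=1, tape[-2..2]=00010 (head:    ^)
Step 6: in state B at pos 1, read 1 -> (B,1)->write 0,move L,goto H. Now: state=H, head=0, tape[-2..2]=00000 (head:   ^)

Answer: 0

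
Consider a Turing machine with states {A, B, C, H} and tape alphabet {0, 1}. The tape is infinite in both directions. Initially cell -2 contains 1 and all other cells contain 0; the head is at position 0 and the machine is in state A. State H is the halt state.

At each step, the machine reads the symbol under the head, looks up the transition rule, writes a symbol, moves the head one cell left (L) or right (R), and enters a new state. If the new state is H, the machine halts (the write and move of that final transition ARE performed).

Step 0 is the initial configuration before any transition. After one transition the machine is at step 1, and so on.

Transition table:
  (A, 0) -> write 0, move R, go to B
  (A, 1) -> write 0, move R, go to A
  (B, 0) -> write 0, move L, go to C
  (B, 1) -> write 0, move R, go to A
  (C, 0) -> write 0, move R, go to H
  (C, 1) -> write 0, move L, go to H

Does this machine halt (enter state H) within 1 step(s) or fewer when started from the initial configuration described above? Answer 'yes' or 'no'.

Step 1: in state A at pos 0, read 0 -> (A,0)->write 0,move R,goto B. Now: state=B, head=1, tape[-3..2]=010000 (head:     ^)
After 1 step(s): state = B (not H) -> not halted within 1 -> no

Answer: no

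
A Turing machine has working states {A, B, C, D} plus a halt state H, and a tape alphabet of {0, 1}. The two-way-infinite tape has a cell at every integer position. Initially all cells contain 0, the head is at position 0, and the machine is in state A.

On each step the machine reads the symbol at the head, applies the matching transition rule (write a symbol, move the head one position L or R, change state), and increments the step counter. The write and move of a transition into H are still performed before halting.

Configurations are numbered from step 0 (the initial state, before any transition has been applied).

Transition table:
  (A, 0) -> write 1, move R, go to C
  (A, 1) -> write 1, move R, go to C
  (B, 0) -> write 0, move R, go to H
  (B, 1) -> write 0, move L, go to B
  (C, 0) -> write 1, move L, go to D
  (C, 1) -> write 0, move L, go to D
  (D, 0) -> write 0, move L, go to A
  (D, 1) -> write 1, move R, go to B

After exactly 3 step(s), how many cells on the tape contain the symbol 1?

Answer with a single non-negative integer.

Step 1: in state A at pos 0, read 0 -> (A,0)->write 1,move R,goto C. Now: state=C, head=1, tape[-1..2]=0100 (head:   ^)
Step 2: in state C at pos 1, read 0 -> (C,0)->write 1,move L,goto D. Now: state=D, head=0, tape[-1..2]=0110 (head:  ^)
Step 3: in state D at pos 0, read 1 -> (D,1)->write 1,move R,goto B. Now: state=B, head=1, tape[-1..2]=0110 (head:   ^)
Cells containing 1 after step 3: {0, 1} -> 2 cell(s)

Answer: 2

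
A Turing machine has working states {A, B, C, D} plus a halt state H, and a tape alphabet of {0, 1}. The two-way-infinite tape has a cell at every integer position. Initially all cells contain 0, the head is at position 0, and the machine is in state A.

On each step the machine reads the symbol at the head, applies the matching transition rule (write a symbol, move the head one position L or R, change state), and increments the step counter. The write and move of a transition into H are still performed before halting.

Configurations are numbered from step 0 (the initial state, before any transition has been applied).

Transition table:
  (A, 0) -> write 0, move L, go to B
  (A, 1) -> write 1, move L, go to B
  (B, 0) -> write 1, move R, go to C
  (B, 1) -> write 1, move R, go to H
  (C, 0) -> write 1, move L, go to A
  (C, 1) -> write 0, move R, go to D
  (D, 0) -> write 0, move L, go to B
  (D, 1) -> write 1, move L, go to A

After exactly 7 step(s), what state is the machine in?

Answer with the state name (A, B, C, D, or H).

Answer: A

Derivation:
Step 1: in state A at pos 0, read 0 -> (A,0)->write 0,move L,goto B. Now: state=B, head=-1, tape[-2..1]=0000 (head:  ^)
Step 2: in state B at pos -1, read 0 -> (B,0)->write 1,move R,goto C. Now: state=C, head=0, tape[-2..1]=0100 (head:   ^)
Step 3: in state C at pos 0, read 0 -> (C,0)->write 1,move L,goto A. Now: state=A, head=-1, tape[-2..1]=0110 (head:  ^)
Step 4: in state A at pos -1, read 1 -> (A,1)->write 1,move L,goto B. Now: state=B, head=-2, tape[-3..1]=00110 (head:  ^)
Step 5: in state B at pos -2, read 0 -> (B,0)->write 1,move R,goto C. Now: state=C, head=-1, tape[-3..1]=01110 (head:   ^)
Step 6: in state C at pos -1, read 1 -> (C,1)->write 0,move R,goto D. Now: state=D, head=0, tape[-3..1]=01010 (head:    ^)
Step 7: in state D at pos 0, read 1 -> (D,1)->write 1,move L,goto A. Now: state=A, head=-1, tape[-3..1]=01010 (head:   ^)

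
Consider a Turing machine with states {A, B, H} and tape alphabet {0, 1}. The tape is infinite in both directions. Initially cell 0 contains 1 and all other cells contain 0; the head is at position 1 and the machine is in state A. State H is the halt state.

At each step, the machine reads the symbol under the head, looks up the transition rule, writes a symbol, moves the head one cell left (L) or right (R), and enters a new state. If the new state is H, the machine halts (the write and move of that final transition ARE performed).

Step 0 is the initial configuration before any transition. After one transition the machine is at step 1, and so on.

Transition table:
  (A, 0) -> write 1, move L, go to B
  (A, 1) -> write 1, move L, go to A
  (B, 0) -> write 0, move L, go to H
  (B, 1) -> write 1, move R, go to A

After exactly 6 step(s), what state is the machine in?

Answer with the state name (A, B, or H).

Answer: H

Derivation:
Step 1: in state A at pos 1, read 0 -> (A,0)->write 1,move L,goto B. Now: state=B, head=0, tape[-1..2]=0110 (head:  ^)
Step 2: in state B at pos 0, read 1 -> (B,1)->write 1,move R,goto A. Now: state=A, head=1, tape[-1..2]=0110 (head:   ^)
Step 3: in state A at pos 1, read 1 -> (A,1)->write 1,move L,goto A. Now: state=A, head=0, tape[-1..2]=0110 (head:  ^)
Step 4: in state A at pos 0, read 1 -> (A,1)->write 1,move L,goto A. Now: state=A, head=-1, tape[-2..2]=00110 (head:  ^)
Step 5: in state A at pos -1, read 0 -> (A,0)->write 1,move L,goto B. Now: state=B, head=-2, tape[-3..2]=001110 (head:  ^)
Step 6: in state B at pos -2, read 0 -> (B,0)->write 0,move L,goto H. Now: state=H, head=-3, tape[-4..2]=0001110 (head:  ^)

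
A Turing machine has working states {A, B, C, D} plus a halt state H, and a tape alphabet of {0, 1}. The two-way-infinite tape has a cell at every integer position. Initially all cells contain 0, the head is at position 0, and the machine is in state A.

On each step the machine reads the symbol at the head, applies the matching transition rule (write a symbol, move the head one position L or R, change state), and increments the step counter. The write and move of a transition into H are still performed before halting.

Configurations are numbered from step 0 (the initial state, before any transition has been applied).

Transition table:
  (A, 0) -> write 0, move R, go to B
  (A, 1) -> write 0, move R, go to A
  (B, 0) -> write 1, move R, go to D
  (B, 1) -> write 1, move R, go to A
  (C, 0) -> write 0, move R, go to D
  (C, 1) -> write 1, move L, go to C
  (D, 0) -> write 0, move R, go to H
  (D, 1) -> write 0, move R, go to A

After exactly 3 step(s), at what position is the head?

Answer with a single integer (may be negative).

Step 1: in state A at pos 0, read 0 -> (A,0)->write 0,move R,goto B. Now: state=B, head=1, tape[-1..2]=0000 (head:   ^)
Step 2: in state B at pos 1, read 0 -> (B,0)->write 1,move R,goto D. Now: state=D, head=2, tape[-1..3]=00100 (head:    ^)
Step 3: in state D at pos 2, read 0 -> (D,0)->write 0,move R,goto H. Now: state=H, head=3, tape[-1..4]=001000 (head:     ^)

Answer: 3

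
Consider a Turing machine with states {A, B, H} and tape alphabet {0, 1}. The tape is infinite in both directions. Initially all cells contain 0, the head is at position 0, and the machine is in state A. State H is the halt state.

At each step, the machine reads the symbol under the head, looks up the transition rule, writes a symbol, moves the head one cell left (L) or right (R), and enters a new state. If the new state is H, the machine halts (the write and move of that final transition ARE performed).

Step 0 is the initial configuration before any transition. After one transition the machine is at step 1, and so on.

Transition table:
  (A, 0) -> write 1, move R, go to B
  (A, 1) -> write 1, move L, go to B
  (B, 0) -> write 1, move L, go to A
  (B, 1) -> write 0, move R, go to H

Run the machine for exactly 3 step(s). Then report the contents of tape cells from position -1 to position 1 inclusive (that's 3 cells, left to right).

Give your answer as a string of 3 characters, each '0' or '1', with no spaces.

Answer: 011

Derivation:
Step 1: in state A at pos 0, read 0 -> (A,0)->write 1,move R,goto B. Now: state=B, head=1, tape[-1..2]=0100 (head:   ^)
Step 2: in state B at pos 1, read 0 -> (B,0)->write 1,move L,goto A. Now: state=A, head=0, tape[-1..2]=0110 (head:  ^)
Step 3: in state A at pos 0, read 1 -> (A,1)->write 1,move L,goto B. Now: state=B, head=-1, tape[-2..2]=00110 (head:  ^)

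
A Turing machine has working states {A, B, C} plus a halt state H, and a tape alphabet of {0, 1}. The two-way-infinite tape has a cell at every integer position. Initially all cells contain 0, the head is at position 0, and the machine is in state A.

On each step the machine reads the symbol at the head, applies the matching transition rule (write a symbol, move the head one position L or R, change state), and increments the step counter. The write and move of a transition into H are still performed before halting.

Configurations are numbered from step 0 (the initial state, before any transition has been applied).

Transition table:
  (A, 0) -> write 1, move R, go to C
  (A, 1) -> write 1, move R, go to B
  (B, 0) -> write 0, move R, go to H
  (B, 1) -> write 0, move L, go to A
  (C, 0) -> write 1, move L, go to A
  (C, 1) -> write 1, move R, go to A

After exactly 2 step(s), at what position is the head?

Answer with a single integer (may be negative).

Answer: 0

Derivation:
Step 1: in state A at pos 0, read 0 -> (A,0)->write 1,move R,goto C. Now: state=C, head=1, tape[-1..2]=0100 (head:   ^)
Step 2: in state C at pos 1, read 0 -> (C,0)->write 1,move L,goto A. Now: state=A, head=0, tape[-1..2]=0110 (head:  ^)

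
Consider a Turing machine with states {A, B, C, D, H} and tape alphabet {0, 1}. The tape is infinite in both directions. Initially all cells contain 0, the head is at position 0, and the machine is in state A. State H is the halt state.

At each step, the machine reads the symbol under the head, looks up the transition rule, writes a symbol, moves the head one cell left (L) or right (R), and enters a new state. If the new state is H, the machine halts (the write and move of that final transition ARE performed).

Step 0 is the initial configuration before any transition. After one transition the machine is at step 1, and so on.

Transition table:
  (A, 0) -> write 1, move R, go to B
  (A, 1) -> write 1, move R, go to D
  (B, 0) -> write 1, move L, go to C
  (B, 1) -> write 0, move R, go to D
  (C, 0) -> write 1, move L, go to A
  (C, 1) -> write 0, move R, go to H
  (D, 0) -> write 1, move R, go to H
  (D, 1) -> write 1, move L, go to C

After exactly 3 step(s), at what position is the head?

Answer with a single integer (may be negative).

Answer: 1

Derivation:
Step 1: in state A at pos 0, read 0 -> (A,0)->write 1,move R,goto B. Now: state=B, head=1, tape[-1..2]=0100 (head:   ^)
Step 2: in state B at pos 1, read 0 -> (B,0)->write 1,move L,goto C. Now: state=C, head=0, tape[-1..2]=0110 (head:  ^)
Step 3: in state C at pos 0, read 1 -> (C,1)->write 0,move R,goto H. Now: state=H, head=1, tape[-1..2]=0010 (head:   ^)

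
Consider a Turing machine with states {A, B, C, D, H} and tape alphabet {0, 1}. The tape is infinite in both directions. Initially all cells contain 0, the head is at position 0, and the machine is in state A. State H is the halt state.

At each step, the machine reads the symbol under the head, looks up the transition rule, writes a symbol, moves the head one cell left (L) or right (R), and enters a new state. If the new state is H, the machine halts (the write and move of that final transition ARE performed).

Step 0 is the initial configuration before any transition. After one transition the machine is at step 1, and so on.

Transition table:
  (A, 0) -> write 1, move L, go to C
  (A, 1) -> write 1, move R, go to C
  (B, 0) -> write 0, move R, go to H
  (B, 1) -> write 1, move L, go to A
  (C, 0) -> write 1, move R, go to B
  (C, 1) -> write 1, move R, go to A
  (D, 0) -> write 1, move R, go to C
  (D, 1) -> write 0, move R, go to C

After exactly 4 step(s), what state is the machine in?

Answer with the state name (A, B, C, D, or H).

Step 1: in state A at pos 0, read 0 -> (A,0)->write 1,move L,goto C. Now: state=C, head=-1, tape[-2..1]=0010 (head:  ^)
Step 2: in state C at pos -1, read 0 -> (C,0)->write 1,move R,goto B. Now: state=B, head=0, tape[-2..1]=0110 (head:   ^)
Step 3: in state B at pos 0, read 1 -> (B,1)->write 1,move L,goto A. Now: state=A, head=-1, tape[-2..1]=0110 (head:  ^)
Step 4: in state A at pos -1, read 1 -> (A,1)->write 1,move R,goto C. Now: state=C, head=0, tape[-2..1]=0110 (head:   ^)

Answer: C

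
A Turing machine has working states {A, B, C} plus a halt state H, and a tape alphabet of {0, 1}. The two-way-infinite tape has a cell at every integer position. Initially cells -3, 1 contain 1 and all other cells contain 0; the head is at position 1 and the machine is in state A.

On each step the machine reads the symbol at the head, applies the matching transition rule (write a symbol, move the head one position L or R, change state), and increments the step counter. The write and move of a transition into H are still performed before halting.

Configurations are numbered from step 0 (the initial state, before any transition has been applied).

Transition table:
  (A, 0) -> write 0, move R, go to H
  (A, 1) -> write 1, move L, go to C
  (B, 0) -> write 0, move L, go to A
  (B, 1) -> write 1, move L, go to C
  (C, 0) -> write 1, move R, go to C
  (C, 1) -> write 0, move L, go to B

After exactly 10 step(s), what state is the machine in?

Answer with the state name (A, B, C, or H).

Step 1: in state A at pos 1, read 1 -> (A,1)->write 1,move L,goto C. Now: state=C, head=0, tape[-4..2]=0100010 (head:     ^)
Step 2: in state C at pos 0, read 0 -> (C,0)->write 1,move R,goto C. Now: state=C, head=1, tape[-4..2]=0100110 (head:      ^)
Step 3: in state C at pos 1, read 1 -> (C,1)->write 0,move L,goto B. Now: state=B, head=0, tape[-4..2]=0100100 (head:     ^)
Step 4: in state B at pos 0, read 1 -> (B,1)->write 1,move L,goto C. Now: state=C, head=-1, tape[-4..2]=0100100 (head:    ^)
Step 5: in state C at pos -1, read 0 -> (C,0)->write 1,move R,goto C. Now: state=C, head=0, tape[-4..2]=0101100 (head:     ^)
Step 6: in state C at pos 0, read 1 -> (C,1)->write 0,move L,goto B. Now: state=B, head=-1, tape[-4..2]=0101000 (head:    ^)
Step 7: in state B at pos -1, read 1 -> (B,1)->write 1,move L,goto C. Now: state=C, head=-2, tape[-4..2]=0101000 (head:   ^)
Step 8: in state C at pos -2, read 0 -> (C,0)->write 1,move R,goto C. Now: state=C, head=-1, tape[-4..2]=0111000 (head:    ^)
Step 9: in state C at pos -1, read 1 -> (C,1)->write 0,move L,goto B. Now: state=B, head=-2, tape[-4..2]=0110000 (head:   ^)
Step 10: in state B at pos -2, read 1 -> (B,1)->write 1,move L,goto C. Now: state=C, head=-3, tape[-4..2]=0110000 (head:  ^)

Answer: C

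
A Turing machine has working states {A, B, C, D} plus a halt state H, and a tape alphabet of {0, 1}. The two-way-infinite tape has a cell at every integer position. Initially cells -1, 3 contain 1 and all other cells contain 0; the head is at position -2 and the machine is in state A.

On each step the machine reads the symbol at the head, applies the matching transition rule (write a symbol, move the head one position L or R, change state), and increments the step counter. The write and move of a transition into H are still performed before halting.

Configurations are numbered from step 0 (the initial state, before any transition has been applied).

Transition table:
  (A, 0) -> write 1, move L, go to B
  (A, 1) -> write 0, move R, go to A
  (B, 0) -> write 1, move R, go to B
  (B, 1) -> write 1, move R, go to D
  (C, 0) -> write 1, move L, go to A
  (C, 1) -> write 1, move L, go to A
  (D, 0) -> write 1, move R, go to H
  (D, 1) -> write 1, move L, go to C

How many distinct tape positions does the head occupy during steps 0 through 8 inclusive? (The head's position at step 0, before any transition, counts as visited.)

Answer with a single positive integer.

Step 1: in state A at pos -2, read 0 -> (A,0)->write 1,move L,goto B. Now: state=B, head=-3, tape[-4..4]=001100010 (head:  ^)
Step 2: in state B at pos -3, read 0 -> (B,0)->write 1,move R,goto B. Now: state=B, head=-2, tape[-4..4]=011100010 (head:   ^)
Step 3: in state B at pos -2, read 1 -> (B,1)->write 1,move R,goto D. Now: state=D, head=-1, tape[-4..4]=011100010 (head:    ^)
Step 4: in state D at pos -1, read 1 -> (D,1)->write 1,move L,goto C. Now: state=C, head=-2, tape[-4..4]=011100010 (head:   ^)
Step 5: in state C at pos -2, read 1 -> (C,1)->write 1,move L,goto A. Now: state=A, head=-3, tape[-4..4]=011100010 (head:  ^)
Step 6: in state A at pos -3, read 1 -> (A,1)->write 0,move R,goto A. Now: state=A, head=-2, tape[-4..4]=001100010 (head:   ^)
Step 7: in state A at pos -2, read 1 -> (A,1)->write 0,move R,goto A. Now: state=A, head=-1, tape[-4..4]=000100010 (head:    ^)
Step 8: in state A at pos -1, read 1 -> (A,1)->write 0,move R,goto A. Now: state=A, head=0, tape[-4..4]=000000010 (head:     ^)
Head positions at steps 0..8: starting at -2, distinct positions visited = {-3, -2, -1, 0} -> 4 position(s)

Answer: 4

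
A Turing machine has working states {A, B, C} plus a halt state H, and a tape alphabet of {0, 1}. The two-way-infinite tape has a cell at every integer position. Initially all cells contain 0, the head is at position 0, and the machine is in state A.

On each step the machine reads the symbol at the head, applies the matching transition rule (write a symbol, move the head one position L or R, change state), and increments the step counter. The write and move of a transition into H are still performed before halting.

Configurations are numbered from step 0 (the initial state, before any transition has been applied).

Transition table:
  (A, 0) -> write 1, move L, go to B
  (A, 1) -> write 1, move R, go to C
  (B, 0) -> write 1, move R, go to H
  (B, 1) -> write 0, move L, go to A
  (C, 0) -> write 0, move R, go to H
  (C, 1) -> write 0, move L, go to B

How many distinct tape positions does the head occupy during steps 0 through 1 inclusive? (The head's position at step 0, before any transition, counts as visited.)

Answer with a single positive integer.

Step 1: in state A at pos 0, read 0 -> (A,0)->write 1,move L,goto B. Now: state=B, head=-1, tape[-2..1]=0010 (head:  ^)
Head positions at steps 0..1: starting at 0, distinct positions visited = {-1, 0} -> 2 position(s)

Answer: 2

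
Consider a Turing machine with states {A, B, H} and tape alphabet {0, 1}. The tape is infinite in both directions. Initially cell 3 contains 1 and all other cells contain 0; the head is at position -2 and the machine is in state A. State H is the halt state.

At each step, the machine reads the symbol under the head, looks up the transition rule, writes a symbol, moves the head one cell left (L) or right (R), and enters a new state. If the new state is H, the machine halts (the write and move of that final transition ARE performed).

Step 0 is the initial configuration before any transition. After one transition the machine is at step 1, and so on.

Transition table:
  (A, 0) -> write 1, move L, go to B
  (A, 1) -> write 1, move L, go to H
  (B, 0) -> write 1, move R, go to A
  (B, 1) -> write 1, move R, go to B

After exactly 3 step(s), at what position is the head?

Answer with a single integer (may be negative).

Step 1: in state A at pos -2, read 0 -> (A,0)->write 1,move L,goto B. Now: state=B, head=-3, tape[-4..4]=001000010 (head:  ^)
Step 2: in state B at pos -3, read 0 -> (B,0)->write 1,move R,goto A. Now: state=A, head=-2, tape[-4..4]=011000010 (head:   ^)
Step 3: in state A at pos -2, read 1 -> (A,1)->write 1,move L,goto H. Now: state=H, head=-3, tape[-4..4]=011000010 (head:  ^)

Answer: -3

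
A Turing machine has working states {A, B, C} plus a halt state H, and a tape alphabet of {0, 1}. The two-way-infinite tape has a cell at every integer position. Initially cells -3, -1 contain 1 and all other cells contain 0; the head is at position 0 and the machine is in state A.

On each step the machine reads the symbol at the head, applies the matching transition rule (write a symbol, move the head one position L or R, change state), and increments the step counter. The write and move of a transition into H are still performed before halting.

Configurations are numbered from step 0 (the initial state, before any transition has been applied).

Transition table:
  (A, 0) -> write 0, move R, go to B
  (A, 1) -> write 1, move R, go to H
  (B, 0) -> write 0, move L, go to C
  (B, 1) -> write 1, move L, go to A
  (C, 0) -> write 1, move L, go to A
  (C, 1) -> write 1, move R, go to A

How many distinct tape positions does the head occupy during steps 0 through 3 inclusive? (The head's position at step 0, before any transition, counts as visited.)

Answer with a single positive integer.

Answer: 3

Derivation:
Step 1: in state A at pos 0, read 0 -> (A,0)->write 0,move R,goto B. Now: state=B, head=1, tape[-4..2]=0101000 (head:      ^)
Step 2: in state B at pos 1, read 0 -> (B,0)->write 0,move L,goto C. Now: state=C, head=0, tape[-4..2]=0101000 (head:     ^)
Step 3: in state C at pos 0, read 0 -> (C,0)->write 1,move L,goto A. Now: state=A, head=-1, tape[-4..2]=0101100 (head:    ^)
Head positions at steps 0..3: starting at 0, distinct positions visited = {-1, 0, 1} -> 3 position(s)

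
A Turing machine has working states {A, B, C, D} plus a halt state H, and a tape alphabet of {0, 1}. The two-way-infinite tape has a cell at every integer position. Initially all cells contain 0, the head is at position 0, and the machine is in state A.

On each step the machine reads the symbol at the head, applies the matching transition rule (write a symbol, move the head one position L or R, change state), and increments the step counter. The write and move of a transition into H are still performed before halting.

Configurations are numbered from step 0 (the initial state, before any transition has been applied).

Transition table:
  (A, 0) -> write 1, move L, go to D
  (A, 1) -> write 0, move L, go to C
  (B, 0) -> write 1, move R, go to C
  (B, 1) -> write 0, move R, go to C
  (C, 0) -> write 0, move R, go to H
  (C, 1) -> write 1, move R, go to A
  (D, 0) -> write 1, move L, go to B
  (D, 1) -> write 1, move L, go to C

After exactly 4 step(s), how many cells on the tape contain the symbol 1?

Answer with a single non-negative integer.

Step 1: in state A at pos 0, read 0 -> (A,0)->write 1,move L,goto D. Now: state=D, head=-1, tape[-2..1]=0010 (head:  ^)
Step 2: in state D at pos -1, read 0 -> (D,0)->write 1,move L,goto B. Now: state=B, head=-2, tape[-3..1]=00110 (head:  ^)
Step 3: in state B at pos -2, read 0 -> (B,0)->write 1,move R,goto C. Now: state=C, head=-1, tape[-3..1]=01110 (head:   ^)
Step 4: in state C at pos -1, read 1 -> (C,1)->write 1,move R,goto A. Now: state=A, head=0, tape[-3..1]=01110 (head:    ^)
Cells containing 1 after step 4: {-2, -1, 0} -> 3 cell(s)

Answer: 3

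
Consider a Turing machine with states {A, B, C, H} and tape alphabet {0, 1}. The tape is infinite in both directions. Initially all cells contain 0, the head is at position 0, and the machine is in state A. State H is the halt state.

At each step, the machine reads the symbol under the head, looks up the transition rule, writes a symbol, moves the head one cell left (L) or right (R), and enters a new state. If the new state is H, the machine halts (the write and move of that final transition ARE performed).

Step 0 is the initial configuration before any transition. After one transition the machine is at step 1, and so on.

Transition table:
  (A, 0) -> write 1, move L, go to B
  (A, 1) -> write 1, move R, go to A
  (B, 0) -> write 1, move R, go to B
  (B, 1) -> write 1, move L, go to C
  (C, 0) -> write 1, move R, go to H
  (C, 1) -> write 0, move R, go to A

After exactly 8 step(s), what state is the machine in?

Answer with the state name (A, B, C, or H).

Answer: H

Derivation:
Step 1: in state A at pos 0, read 0 -> (A,0)->write 1,move L,goto B. Now: state=B, head=-1, tape[-2..1]=0010 (head:  ^)
Step 2: in state B at pos -1, read 0 -> (B,0)->write 1,move R,goto B. Now: state=B, head=0, tape[-2..1]=0110 (head:   ^)
Step 3: in state B at pos 0, read 1 -> (B,1)->write 1,move L,goto C. Now: state=C, head=-1, tape[-2..1]=0110 (head:  ^)
Step 4: in state C at pos -1, read 1 -> (C,1)->write 0,move R,goto A. Now: state=A, head=0, tape[-2..1]=0010 (head:   ^)
Step 5: in state A at pos 0, read 1 -> (A,1)->write 1,move R,goto A. Now: state=A, head=1, tape[-2..2]=00100 (head:    ^)
Step 6: in state A at pos 1, read 0 -> (A,0)->write 1,move L,goto B. Now: state=B, head=0, tape[-2..2]=00110 (head:   ^)
Step 7: in state B at pos 0, read 1 -> (B,1)->write 1,move L,goto C. Now: state=C, head=-1, tape[-2..2]=00110 (head:  ^)
Step 8: in state C at pos -1, read 0 -> (C,0)->write 1,move R,goto H. Now: state=H, head=0, tape[-2..2]=01110 (head:   ^)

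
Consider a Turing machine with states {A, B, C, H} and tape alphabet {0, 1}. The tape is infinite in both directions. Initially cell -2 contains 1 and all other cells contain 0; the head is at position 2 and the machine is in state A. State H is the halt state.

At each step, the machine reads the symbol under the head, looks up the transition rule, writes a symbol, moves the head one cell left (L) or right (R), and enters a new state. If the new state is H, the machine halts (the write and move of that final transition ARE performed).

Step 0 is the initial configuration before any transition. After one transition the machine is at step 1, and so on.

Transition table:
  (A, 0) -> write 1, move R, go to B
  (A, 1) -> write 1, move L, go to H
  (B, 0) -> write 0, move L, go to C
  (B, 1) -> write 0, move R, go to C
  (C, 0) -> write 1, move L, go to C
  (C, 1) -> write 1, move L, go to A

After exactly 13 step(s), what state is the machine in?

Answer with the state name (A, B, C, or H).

Step 1: in state A at pos 2, read 0 -> (A,0)->write 1,move R,goto B. Now: state=B, head=3, tape[-3..4]=01000100 (head:       ^)
Step 2: in state B at pos 3, read 0 -> (B,0)->write 0,move L,goto C. Now: state=C, head=2, tape[-3..4]=01000100 (head:      ^)
Step 3: in state C at pos 2, read 1 -> (C,1)->write 1,move L,goto A. Now: state=A, head=1, tape[-3..4]=01000100 (head:     ^)
Step 4: in state A at pos 1, read 0 -> (A,0)->write 1,move R,goto B. Now: state=B, head=2, tape[-3..4]=01001100 (head:      ^)
Step 5: in state B at pos 2, read 1 -> (B,1)->write 0,move R,goto C. Now: state=C, head=3, tape[-3..4]=01001000 (head:       ^)
Step 6: in state C at pos 3, read 0 -> (C,0)->write 1,move L,goto C. Now: state=C, head=2, tape[-3..4]=01001010 (head:      ^)
Step 7: in state C at pos 2, read 0 -> (C,0)->write 1,move L,goto C. Now: state=C, head=1, tape[-3..4]=01001110 (head:     ^)
Step 8: in state C at pos 1, read 1 -> (C,1)->write 1,move L,goto A. Now: state=A, head=0, tape[-3..4]=01001110 (head:    ^)
Step 9: in state A at pos 0, read 0 -> (A,0)->write 1,move R,goto B. Now: state=B, head=1, tape[-3..4]=01011110 (head:     ^)
Step 10: in state B at pos 1, read 1 -> (B,1)->write 0,move R,goto C. Now: state=C, head=2, tape[-3..4]=01010110 (head:      ^)
Step 11: in state C at pos 2, read 1 -> (C,1)->write 1,move L,goto A. Now: state=A, head=1, tape[-3..4]=01010110 (head:     ^)
Step 12: in state A at pos 1, read 0 -> (A,0)->write 1,move R,goto B. Now: state=B, head=2, tape[-3..4]=01011110 (head:      ^)
Step 13: in state B at pos 2, read 1 -> (B,1)->write 0,move R,goto C. Now: state=C, head=3, tape[-3..4]=01011010 (head:       ^)

Answer: C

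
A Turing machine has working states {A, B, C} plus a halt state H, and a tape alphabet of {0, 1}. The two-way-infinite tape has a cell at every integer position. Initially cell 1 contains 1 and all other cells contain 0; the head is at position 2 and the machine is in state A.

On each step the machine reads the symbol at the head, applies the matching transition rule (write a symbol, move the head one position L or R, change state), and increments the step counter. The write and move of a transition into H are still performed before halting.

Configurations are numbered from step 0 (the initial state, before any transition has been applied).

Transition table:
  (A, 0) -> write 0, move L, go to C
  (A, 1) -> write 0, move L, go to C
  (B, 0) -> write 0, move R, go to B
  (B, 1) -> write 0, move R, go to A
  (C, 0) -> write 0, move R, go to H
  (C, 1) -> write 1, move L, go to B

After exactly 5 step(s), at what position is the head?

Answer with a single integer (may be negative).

Answer: 1

Derivation:
Step 1: in state A at pos 2, read 0 -> (A,0)->write 0,move L,goto C. Now: state=C, head=1, tape[0..3]=0100 (head:  ^)
Step 2: in state C at pos 1, read 1 -> (C,1)->write 1,move L,goto B. Now: state=B, head=0, tape[-1..3]=00100 (head:  ^)
Step 3: in state B at pos 0, read 0 -> (B,0)->write 0,move R,goto B. Now: state=B, head=1, tape[-1..3]=00100 (head:   ^)
Step 4: in state B at pos 1, read 1 -> (B,1)->write 0,move R,goto A. Now: state=A, head=2, tape[-1..3]=00000 (head:    ^)
Step 5: in state A at pos 2, read 0 -> (A,0)->write 0,move L,goto C. Now: state=C, head=1, tape[-1..3]=00000 (head:   ^)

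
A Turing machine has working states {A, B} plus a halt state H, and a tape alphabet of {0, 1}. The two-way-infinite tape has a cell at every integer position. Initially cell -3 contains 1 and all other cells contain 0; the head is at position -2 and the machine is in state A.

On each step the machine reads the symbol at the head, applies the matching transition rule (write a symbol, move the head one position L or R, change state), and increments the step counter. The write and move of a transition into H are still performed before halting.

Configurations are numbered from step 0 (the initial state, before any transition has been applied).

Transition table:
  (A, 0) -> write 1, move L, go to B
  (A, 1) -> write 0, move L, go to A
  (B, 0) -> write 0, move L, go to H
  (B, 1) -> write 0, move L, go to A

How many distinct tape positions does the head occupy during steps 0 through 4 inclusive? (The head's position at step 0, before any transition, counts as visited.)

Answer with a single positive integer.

Step 1: in state A at pos -2, read 0 -> (A,0)->write 1,move L,goto B. Now: state=B, head=-3, tape[-4..-1]=0110 (head:  ^)
Step 2: in state B at pos -3, read 1 -> (B,1)->write 0,move L,goto A. Now: state=A, head=-4, tape[-5..-1]=00010 (head:  ^)
Step 3: in state A at pos -4, read 0 -> (A,0)->write 1,move L,goto B. Now: state=B, head=-5, tape[-6..-1]=001010 (head:  ^)
Step 4: in state B at pos -5, read 0 -> (B,0)->write 0,move L,goto H. Now: state=H, head=-6, tape[-7..-1]=0001010 (head:  ^)
Head positions at steps 0..4: starting at -2, distinct positions visited = {-6, -5, -4, -3, -2} -> 5 position(s)

Answer: 5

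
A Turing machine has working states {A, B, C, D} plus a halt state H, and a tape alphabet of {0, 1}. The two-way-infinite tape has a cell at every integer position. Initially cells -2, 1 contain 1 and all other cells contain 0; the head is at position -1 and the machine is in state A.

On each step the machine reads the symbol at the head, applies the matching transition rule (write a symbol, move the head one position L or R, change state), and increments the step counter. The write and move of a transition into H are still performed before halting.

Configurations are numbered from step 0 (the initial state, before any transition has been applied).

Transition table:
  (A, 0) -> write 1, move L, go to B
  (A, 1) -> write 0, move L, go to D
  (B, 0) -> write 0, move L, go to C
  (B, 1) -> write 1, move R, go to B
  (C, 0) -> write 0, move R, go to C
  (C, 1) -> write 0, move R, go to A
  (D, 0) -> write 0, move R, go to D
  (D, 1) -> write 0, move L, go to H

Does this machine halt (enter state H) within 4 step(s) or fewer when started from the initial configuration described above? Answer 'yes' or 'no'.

Step 1: in state A at pos -1, read 0 -> (A,0)->write 1,move L,goto B. Now: state=B, head=-2, tape[-3..2]=011010 (head:  ^)
Step 2: in state B at pos -2, read 1 -> (B,1)->write 1,move R,goto B. Now: state=B, head=-1, tape[-3..2]=011010 (head:   ^)
Step 3: in state B at pos -1, read 1 -> (B,1)->write 1,move R,goto B. Now: state=B, head=0, tape[-3..2]=011010 (head:    ^)
Step 4: in state B at pos 0, read 0 -> (B,0)->write 0,move L,goto C. Now: state=C, head=-1, tape[-3..2]=011010 (head:   ^)
After 4 step(s): state = C (not H) -> not halted within 4 -> no

Answer: no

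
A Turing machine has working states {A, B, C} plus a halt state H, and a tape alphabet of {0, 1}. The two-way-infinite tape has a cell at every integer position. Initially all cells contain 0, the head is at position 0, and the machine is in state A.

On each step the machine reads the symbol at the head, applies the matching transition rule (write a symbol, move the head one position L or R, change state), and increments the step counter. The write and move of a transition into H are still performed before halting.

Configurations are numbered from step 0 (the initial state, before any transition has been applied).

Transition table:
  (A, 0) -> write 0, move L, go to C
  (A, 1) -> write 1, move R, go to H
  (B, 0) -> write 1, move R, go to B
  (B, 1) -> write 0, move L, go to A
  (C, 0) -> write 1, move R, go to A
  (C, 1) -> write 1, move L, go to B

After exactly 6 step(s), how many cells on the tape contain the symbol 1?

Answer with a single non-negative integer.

Step 1: in state A at pos 0, read 0 -> (A,0)->write 0,move L,goto C. Now: state=C, head=-1, tape[-2..1]=0000 (head:  ^)
Step 2: in state C at pos -1, read 0 -> (C,0)->write 1,move R,goto A. Now: state=A, head=0, tape[-2..1]=0100 (head:   ^)
Step 3: in state A at pos 0, read 0 -> (A,0)->write 0,move L,goto C. Now: state=C, head=-1, tape[-2..1]=0100 (head:  ^)
Step 4: in state C at pos -1, read 1 -> (C,1)->write 1,move L,goto B. Now: state=B, head=-2, tape[-3..1]=00100 (head:  ^)
Step 5: in state B at pos -2, read 0 -> (B,0)->write 1,move R,goto B. Now: state=B, head=-1, tape[-3..1]=01100 (head:   ^)
Step 6: in state B at pos -1, read 1 -> (B,1)->write 0,move L,goto A. Now: state=A, head=-2, tape[-3..1]=01000 (head:  ^)
Cells containing 1 after step 6: {-2} -> 1 cell(s)

Answer: 1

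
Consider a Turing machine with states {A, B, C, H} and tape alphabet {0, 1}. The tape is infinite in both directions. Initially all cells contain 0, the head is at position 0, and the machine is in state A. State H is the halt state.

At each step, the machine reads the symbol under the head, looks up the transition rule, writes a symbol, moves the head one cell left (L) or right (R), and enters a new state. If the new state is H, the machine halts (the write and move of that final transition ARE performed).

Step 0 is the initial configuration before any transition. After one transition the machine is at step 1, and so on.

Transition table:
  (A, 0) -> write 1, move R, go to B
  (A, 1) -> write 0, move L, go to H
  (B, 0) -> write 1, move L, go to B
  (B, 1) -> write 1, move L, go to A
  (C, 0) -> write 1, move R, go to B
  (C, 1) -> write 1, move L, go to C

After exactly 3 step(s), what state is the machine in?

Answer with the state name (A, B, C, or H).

Answer: A

Derivation:
Step 1: in state A at pos 0, read 0 -> (A,0)->write 1,move R,goto B. Now: state=B, head=1, tape[-1..2]=0100 (head:   ^)
Step 2: in state B at pos 1, read 0 -> (B,0)->write 1,move L,goto B. Now: state=B, head=0, tape[-1..2]=0110 (head:  ^)
Step 3: in state B at pos 0, read 1 -> (B,1)->write 1,move L,goto A. Now: state=A, head=-1, tape[-2..2]=00110 (head:  ^)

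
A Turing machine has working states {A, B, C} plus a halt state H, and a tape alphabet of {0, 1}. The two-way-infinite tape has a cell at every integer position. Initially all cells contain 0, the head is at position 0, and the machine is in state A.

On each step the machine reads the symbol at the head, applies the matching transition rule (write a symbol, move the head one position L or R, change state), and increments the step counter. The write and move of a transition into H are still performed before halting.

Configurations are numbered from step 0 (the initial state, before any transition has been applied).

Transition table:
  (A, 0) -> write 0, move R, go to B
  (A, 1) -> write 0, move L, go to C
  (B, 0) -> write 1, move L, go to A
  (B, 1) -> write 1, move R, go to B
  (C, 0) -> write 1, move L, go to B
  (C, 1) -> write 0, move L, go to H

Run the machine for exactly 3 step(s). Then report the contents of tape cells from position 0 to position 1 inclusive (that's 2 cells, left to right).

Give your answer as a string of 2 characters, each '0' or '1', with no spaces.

Answer: 01

Derivation:
Step 1: in state A at pos 0, read 0 -> (A,0)->write 0,move R,goto B. Now: state=B, head=1, tape[-1..2]=0000 (head:   ^)
Step 2: in state B at pos 1, read 0 -> (B,0)->write 1,move L,goto A. Now: state=A, head=0, tape[-1..2]=0010 (head:  ^)
Step 3: in state A at pos 0, read 0 -> (A,0)->write 0,move R,goto B. Now: state=B, head=1, tape[-1..2]=0010 (head:   ^)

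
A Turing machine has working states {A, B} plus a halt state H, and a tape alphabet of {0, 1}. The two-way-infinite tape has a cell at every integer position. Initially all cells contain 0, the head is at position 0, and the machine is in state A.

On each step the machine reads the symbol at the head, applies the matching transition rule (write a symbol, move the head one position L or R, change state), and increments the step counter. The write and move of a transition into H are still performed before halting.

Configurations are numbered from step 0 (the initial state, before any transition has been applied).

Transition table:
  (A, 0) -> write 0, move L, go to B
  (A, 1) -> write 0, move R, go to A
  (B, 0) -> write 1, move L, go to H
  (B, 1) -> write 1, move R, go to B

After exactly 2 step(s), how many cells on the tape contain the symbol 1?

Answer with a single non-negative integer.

Answer: 1

Derivation:
Step 1: in state A at pos 0, read 0 -> (A,0)->write 0,move L,goto B. Now: state=B, head=-1, tape[-2..1]=0000 (head:  ^)
Step 2: in state B at pos -1, read 0 -> (B,0)->write 1,move L,goto H. Now: state=H, head=-2, tape[-3..1]=00100 (head:  ^)
Cells containing 1 after step 2: {-1} -> 1 cell(s)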